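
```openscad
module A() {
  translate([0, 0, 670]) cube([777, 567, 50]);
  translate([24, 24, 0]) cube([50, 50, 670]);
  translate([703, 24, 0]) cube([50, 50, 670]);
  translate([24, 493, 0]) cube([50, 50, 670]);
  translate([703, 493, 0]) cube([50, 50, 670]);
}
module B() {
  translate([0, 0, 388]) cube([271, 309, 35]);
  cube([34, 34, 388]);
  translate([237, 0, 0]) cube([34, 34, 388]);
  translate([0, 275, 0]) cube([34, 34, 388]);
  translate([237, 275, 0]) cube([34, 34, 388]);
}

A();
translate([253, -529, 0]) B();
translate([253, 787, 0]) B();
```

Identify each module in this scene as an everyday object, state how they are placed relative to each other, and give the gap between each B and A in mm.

Each stool's nearest face is 220 mm from the table's bounding box.

A is a table. B is a stool. Two stools sit around the table at the −y, +y sides. The gap between each stool and the table is 220 mm.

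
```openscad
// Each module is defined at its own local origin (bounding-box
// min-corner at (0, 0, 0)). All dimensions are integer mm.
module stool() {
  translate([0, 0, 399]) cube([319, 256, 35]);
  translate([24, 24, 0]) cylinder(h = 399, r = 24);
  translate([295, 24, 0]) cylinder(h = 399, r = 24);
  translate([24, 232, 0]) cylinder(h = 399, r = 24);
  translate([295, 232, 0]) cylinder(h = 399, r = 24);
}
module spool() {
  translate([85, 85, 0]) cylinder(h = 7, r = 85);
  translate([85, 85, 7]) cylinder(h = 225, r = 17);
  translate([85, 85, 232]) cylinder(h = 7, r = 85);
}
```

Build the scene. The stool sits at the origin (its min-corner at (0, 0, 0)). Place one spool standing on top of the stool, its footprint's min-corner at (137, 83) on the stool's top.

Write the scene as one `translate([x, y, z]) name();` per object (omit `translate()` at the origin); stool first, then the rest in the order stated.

stool();
translate([137, 83, 434]) spool();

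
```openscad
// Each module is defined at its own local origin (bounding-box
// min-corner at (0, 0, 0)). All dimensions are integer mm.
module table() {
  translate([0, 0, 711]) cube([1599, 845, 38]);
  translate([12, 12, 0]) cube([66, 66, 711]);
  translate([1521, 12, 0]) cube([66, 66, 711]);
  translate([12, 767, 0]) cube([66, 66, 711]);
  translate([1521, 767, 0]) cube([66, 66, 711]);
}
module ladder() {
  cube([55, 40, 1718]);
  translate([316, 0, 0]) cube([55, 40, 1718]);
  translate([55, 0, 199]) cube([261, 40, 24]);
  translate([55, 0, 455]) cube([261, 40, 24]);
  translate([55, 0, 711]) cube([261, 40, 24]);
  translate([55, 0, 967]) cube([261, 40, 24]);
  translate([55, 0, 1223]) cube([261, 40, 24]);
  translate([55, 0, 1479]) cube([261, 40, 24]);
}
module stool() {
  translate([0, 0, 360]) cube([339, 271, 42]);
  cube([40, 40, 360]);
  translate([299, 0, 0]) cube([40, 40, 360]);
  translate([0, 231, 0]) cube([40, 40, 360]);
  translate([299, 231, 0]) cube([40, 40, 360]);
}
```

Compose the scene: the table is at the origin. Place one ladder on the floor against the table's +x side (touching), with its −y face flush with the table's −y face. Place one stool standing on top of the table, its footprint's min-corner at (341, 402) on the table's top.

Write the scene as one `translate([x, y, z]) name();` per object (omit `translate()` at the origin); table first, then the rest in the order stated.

table();
translate([1599, 0, 0]) ladder();
translate([341, 402, 749]) stool();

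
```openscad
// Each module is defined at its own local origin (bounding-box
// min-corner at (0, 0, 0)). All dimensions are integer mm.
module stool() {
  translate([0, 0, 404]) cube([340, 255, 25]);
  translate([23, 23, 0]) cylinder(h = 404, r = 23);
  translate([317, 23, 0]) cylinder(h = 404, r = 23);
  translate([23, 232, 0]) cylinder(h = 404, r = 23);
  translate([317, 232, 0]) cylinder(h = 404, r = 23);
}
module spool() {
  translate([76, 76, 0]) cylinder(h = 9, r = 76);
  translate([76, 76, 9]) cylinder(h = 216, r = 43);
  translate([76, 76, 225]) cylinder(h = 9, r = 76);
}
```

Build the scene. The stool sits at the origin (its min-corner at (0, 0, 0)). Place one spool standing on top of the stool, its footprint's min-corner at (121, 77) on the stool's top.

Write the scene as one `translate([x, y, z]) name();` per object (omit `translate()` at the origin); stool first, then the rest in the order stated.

stool();
translate([121, 77, 429]) spool();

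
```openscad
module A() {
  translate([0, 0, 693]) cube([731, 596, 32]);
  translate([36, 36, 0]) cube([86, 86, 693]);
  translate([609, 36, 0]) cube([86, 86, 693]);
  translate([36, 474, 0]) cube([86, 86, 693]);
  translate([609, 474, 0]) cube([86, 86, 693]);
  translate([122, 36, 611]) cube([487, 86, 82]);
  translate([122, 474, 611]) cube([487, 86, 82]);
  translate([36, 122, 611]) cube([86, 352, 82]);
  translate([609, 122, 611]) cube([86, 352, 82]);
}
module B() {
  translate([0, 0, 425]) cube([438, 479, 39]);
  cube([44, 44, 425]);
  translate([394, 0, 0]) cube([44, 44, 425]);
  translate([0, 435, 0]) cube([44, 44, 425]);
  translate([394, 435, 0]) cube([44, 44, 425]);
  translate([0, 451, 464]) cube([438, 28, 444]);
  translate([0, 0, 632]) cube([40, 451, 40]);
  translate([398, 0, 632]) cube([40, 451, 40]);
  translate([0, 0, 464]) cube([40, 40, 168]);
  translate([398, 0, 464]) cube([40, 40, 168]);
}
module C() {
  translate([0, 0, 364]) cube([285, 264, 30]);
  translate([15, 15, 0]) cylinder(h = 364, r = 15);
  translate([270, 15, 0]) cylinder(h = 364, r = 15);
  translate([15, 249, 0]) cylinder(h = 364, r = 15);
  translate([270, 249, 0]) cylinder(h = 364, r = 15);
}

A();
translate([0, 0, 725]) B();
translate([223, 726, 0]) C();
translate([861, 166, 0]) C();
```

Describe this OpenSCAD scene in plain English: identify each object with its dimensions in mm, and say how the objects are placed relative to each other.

A is a rectangular dining table. The top is 731×596×32 mm with its upper surface at z = 725 mm. It stands on four 86×86 mm square legs, each inset 36 mm from the nearest pair of top edges, running from the floor to the underside of the top. Four apron rails, 86 mm thick and 82 mm tall, run between adjacent legs with their top edges flush with the underside of the top and their outer faces flush with the legs' outer faces.

B is a chair. The seat is a 438×479×39 mm slab with its top at z = 464 mm, on four 44×44 mm corner legs (flush with the seat edges, standing on z = 0). A flat backrest 28 mm thick, 444 mm tall, spans the full seat width and rises from the seat top along its +y edge, rear face flush with the rear of the seat. Two armrests of 40×40 mm section run along each side from the seat's front edge to the front of the backrest, top faces 208 mm above the seat top and outer faces flush with the seat's x-edges; a 40×40 mm post under the front of each armrest stands on the seat at the front corner.

C is a four-legged stool. The seat is 285×264 mm, 30 mm thick, top at z = 394 mm. It stands on four round legs, each 30 mm in diameter, from z = 0 to the seat underside, each leg's axis is inset half a diameter from the nearest pair of seat edges (so the leg's bounding box is flush with the corner).

The chair is on top of the table. Two stools sit around the table at the +y, +x sides.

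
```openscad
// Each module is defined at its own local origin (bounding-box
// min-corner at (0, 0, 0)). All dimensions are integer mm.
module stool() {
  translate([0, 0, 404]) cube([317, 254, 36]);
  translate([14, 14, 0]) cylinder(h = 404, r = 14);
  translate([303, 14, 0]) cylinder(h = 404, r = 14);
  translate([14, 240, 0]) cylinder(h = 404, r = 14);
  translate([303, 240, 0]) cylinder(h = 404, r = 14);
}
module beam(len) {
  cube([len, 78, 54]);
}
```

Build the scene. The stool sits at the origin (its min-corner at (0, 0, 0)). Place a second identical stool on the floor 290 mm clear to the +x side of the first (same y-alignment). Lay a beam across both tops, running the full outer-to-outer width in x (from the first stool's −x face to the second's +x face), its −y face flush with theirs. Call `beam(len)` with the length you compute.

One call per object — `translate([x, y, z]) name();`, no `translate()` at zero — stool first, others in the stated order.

stool();
translate([607, 0, 0]) stool();
translate([0, 0, 440]) beam(924);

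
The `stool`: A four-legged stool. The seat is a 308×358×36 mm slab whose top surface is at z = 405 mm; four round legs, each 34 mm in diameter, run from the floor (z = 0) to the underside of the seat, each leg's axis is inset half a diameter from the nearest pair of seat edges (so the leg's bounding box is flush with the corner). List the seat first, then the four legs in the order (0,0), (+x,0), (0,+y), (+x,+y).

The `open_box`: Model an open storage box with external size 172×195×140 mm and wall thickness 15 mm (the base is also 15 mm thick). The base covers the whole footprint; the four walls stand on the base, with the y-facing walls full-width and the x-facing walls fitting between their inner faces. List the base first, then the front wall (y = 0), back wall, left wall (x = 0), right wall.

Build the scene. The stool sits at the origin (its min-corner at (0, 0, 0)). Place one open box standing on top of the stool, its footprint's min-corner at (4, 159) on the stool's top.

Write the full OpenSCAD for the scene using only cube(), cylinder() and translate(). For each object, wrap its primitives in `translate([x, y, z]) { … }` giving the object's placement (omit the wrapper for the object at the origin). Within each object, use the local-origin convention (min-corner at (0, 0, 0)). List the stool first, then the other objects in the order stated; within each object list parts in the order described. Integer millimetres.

translate([0, 0, 369]) cube([308, 358, 36]);
translate([17, 17, 0]) cylinder(h = 369, r = 17);
translate([291, 17, 0]) cylinder(h = 369, r = 17);
translate([17, 341, 0]) cylinder(h = 369, r = 17);
translate([291, 341, 0]) cylinder(h = 369, r = 17);
translate([4, 159, 405]) {
  cube([172, 195, 15]);
  translate([0, 0, 15]) cube([172, 15, 125]);
  translate([0, 180, 15]) cube([172, 15, 125]);
  translate([0, 15, 15]) cube([15, 165, 125]);
  translate([157, 15, 15]) cube([15, 165, 125]);
}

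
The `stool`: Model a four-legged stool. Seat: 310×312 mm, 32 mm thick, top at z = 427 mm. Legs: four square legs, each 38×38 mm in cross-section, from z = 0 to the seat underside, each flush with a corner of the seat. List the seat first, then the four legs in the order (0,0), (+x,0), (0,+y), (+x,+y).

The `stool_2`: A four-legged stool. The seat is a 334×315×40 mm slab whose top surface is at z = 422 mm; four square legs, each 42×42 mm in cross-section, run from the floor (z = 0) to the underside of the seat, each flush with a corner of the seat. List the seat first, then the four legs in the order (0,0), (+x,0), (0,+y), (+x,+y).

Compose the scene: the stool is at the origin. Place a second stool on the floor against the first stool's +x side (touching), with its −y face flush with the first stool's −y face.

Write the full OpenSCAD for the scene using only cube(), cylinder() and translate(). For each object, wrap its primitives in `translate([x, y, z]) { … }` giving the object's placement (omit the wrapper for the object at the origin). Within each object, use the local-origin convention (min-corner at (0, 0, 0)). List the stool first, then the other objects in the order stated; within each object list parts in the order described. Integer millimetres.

translate([0, 0, 395]) cube([310, 312, 32]);
cube([38, 38, 395]);
translate([272, 0, 0]) cube([38, 38, 395]);
translate([0, 274, 0]) cube([38, 38, 395]);
translate([272, 274, 0]) cube([38, 38, 395]);
translate([310, 0, 0]) {
  translate([0, 0, 382]) cube([334, 315, 40]);
  cube([42, 42, 382]);
  translate([292, 0, 0]) cube([42, 42, 382]);
  translate([0, 273, 0]) cube([42, 42, 382]);
  translate([292, 273, 0]) cube([42, 42, 382]);
}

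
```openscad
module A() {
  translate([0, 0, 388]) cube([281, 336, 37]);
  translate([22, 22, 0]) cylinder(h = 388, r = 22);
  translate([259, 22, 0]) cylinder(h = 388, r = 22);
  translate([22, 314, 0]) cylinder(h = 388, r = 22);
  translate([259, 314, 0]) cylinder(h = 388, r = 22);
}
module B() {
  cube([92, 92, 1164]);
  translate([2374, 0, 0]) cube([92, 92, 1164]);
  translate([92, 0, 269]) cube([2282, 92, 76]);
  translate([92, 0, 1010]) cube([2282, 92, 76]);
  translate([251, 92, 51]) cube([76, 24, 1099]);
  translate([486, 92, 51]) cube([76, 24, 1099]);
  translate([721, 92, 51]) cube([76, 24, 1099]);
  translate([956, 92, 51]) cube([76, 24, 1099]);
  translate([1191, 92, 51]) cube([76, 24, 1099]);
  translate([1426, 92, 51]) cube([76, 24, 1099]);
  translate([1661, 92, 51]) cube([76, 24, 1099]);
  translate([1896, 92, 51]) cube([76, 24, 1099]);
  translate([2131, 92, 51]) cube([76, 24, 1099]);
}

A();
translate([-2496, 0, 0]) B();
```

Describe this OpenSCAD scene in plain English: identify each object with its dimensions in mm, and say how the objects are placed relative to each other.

A is a simple wooden stool: a rectangular seat 281 mm (x) by 336 mm (y), 37 mm thick, top face at z = 425 mm, on four round legs, each 44 mm in diameter. The legs rest on z = 0, each leg's axis is inset half a diameter from the nearest pair of seat edges (so the leg's bounding box is flush with the corner).

B is a fence section. Two 92×92 mm posts, 1164 mm tall, stand on the floor with a clear span of 2282 mm between their inner faces. Two horizontal rails of 92×76 mm section span the gap between the posts with their undersides at z = 269 mm and z = 1010 mm, flush with the posts' −y face. 9 pickets, each 76 mm wide, 24 mm thick and 1099 mm tall, are fixed to the +y face of the rails with their bottoms at z = 51 mm, evenly spaced across the span with equal gaps (rounded down to the nearest mm) at the −x end and between each pair — any rounding remainder accumulates at the +x end.

The fence section is on the floor beside the stool on its −x side.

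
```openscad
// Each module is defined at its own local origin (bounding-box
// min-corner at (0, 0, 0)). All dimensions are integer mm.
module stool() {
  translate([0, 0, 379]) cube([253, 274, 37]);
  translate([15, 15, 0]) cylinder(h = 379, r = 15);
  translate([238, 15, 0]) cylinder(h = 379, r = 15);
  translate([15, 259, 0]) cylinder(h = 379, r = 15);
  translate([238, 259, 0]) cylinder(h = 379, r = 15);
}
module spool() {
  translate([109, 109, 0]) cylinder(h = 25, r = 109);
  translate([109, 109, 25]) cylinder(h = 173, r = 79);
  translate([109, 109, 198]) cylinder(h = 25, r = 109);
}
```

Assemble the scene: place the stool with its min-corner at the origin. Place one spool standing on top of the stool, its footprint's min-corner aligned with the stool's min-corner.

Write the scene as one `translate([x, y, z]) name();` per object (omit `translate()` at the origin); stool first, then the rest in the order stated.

stool();
translate([0, 0, 416]) spool();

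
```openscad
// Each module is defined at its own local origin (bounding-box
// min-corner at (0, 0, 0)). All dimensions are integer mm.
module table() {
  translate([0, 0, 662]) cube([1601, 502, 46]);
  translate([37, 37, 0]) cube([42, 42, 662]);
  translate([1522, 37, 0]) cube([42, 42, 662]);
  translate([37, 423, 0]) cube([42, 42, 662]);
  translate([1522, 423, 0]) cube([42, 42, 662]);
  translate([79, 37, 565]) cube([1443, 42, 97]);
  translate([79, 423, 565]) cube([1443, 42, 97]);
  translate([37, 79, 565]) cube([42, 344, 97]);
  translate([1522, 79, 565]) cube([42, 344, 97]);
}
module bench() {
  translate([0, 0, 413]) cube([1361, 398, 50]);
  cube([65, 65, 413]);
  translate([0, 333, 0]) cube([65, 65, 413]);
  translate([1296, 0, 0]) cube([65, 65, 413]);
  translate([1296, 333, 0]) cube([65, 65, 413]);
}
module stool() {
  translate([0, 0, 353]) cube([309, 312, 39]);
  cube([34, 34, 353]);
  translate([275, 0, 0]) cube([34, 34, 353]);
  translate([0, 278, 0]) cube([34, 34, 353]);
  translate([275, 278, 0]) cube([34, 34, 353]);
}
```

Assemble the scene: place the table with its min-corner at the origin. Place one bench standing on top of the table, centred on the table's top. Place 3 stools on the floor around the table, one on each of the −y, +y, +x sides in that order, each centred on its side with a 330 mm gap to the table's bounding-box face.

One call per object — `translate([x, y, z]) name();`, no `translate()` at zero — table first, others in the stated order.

table();
translate([120, 52, 708]) bench();
translate([646, -642, 0]) stool();
translate([646, 832, 0]) stool();
translate([1931, 95, 0]) stool();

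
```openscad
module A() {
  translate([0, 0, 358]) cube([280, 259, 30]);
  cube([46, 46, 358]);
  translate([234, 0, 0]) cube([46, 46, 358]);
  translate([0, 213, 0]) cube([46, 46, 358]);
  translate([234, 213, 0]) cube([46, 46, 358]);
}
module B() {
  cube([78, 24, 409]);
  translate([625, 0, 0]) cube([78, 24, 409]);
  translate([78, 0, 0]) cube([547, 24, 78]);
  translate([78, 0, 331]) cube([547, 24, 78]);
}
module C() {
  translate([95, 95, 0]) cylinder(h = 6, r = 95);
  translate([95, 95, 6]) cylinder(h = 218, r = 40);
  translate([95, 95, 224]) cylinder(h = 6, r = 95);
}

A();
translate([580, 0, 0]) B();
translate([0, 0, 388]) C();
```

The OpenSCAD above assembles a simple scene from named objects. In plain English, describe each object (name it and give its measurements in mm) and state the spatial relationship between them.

A is a four-legged stool. The seat is 280×259 mm, 30 mm thick, top at z = 388 mm. It stands on four square legs, each 46×46 mm in cross-section, from z = 0 to the seat underside, each flush with a corner of the seat.

B is a rectangular picture frame lying in the x–z plane (depth along y). The opening is 547 mm wide (x) by 253 mm tall (z), surrounded by a border 78 mm wide on all four sides. The frame is 24 mm deep and is made of two full-height vertical stiles with two horizontal rails fitted between them.

C is a spool: two coaxial disc flanges of radius 95 mm and thickness 6 mm, joined by a core cylinder of radius 40 mm and height 218 mm. The lower flange rests on z = 0 and the three cylinders share a vertical axis.

The picture frame is on the floor beside the stool on its +x side. The spool is on top of the stool.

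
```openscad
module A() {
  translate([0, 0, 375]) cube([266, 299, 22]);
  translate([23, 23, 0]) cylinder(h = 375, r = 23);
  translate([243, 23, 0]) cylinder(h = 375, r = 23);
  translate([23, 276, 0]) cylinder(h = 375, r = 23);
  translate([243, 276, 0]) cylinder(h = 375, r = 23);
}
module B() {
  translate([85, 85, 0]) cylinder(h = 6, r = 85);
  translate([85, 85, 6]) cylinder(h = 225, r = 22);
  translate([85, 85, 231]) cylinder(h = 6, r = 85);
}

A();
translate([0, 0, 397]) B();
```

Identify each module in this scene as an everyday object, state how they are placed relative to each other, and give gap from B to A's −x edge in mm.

A is a stool. B is a spool. The spool is on top of the stool. The gap from the spool to the stool's −x edge is 0 mm.

The spool's min-x is at 0; the stool's min-x is 0; gap = 0 mm.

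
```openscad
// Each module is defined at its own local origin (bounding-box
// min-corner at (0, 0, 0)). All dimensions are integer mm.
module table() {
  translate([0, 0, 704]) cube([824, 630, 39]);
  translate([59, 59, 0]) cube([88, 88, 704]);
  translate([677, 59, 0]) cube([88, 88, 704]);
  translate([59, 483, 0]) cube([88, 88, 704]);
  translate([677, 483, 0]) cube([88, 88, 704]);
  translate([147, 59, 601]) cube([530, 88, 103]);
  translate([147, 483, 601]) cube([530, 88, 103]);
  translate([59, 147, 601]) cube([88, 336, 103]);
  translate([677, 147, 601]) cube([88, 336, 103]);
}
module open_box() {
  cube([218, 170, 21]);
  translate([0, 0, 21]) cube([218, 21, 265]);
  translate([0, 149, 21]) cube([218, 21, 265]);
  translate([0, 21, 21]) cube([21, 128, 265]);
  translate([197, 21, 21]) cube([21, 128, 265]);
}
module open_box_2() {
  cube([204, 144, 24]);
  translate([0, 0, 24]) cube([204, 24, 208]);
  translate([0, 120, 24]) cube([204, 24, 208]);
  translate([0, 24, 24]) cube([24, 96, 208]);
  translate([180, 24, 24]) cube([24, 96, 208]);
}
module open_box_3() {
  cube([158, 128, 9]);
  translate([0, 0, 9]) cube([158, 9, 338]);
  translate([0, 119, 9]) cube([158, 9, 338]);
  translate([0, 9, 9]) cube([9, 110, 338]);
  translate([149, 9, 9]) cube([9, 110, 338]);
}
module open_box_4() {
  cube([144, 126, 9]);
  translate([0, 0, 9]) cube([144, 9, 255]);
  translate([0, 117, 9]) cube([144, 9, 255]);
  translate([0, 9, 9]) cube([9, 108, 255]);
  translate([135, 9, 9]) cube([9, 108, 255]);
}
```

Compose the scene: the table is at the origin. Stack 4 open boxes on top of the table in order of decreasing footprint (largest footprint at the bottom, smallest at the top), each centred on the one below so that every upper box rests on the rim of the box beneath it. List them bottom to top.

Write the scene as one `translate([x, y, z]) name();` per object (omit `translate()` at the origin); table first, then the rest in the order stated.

table();
translate([303, 230, 743]) open_box();
translate([310, 243, 1029]) open_box_2();
translate([333, 251, 1261]) open_box_3();
translate([340, 252, 1608]) open_box_4();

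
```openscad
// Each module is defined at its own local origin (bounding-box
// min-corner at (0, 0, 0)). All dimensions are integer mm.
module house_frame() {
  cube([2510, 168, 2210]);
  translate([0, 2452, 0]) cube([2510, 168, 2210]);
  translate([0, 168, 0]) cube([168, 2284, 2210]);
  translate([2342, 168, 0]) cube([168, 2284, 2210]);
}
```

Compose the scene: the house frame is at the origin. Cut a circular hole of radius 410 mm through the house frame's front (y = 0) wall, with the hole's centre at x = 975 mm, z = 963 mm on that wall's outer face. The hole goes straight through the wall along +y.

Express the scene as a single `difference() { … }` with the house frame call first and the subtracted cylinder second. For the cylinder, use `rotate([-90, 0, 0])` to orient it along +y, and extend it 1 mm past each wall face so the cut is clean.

difference() {
  house_frame();
  translate([975, -1, 963]) rotate([-90, 0, 0]) cylinder(h = 170, r = 410);
}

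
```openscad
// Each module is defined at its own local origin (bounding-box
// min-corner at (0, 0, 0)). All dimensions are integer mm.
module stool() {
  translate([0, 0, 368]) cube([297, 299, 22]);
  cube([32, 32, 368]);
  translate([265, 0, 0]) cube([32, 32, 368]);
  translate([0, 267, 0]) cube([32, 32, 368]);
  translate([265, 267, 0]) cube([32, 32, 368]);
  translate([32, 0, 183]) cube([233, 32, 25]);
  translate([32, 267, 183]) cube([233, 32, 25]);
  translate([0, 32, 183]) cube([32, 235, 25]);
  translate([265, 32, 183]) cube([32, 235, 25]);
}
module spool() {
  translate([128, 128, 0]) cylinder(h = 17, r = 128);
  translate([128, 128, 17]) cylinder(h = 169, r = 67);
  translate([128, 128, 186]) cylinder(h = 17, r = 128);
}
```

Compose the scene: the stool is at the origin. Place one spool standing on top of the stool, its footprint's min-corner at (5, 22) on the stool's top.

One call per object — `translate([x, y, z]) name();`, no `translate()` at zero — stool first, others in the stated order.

stool();
translate([5, 22, 390]) spool();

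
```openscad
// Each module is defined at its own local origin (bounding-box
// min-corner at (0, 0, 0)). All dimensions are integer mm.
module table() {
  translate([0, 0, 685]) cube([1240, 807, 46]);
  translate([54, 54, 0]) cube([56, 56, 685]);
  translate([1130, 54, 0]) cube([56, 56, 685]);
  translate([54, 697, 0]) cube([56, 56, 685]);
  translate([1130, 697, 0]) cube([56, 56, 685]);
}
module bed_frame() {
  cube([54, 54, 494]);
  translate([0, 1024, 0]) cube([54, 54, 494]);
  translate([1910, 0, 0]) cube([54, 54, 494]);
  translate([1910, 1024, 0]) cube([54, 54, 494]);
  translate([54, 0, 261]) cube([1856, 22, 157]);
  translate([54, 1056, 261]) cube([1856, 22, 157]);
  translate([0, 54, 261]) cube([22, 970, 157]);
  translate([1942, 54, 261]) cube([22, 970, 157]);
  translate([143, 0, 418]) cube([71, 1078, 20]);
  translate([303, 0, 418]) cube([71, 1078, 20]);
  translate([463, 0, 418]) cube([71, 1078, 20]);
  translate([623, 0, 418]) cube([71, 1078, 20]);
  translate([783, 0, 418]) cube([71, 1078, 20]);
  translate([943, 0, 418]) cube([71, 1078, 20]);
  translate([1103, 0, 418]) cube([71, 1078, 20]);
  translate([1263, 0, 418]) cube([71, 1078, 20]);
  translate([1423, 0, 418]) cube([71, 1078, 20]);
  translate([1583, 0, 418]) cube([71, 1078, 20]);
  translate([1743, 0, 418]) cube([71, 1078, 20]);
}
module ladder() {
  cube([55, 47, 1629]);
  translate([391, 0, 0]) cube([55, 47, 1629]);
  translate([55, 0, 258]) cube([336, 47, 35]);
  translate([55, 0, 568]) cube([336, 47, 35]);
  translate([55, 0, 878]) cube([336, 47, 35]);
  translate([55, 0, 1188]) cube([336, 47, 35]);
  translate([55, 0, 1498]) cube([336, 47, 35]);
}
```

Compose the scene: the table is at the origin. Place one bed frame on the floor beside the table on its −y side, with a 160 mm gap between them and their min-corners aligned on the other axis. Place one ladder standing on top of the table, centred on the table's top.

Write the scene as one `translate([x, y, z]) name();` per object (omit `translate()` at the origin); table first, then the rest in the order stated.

table();
translate([0, -1238, 0]) bed_frame();
translate([397, 380, 731]) ladder();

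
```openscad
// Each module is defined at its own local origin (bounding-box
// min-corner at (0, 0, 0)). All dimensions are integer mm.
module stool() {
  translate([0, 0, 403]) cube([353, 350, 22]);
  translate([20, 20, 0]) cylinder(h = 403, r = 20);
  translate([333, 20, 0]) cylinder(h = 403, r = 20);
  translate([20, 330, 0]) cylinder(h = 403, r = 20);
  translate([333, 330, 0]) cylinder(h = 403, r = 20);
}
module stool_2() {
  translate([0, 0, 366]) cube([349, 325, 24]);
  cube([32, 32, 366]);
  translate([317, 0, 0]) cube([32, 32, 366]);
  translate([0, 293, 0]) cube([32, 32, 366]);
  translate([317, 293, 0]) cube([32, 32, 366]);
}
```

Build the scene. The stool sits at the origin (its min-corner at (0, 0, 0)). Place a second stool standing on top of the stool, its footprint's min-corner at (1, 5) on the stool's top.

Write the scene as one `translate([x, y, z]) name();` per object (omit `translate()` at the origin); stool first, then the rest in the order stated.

stool();
translate([1, 5, 425]) stool_2();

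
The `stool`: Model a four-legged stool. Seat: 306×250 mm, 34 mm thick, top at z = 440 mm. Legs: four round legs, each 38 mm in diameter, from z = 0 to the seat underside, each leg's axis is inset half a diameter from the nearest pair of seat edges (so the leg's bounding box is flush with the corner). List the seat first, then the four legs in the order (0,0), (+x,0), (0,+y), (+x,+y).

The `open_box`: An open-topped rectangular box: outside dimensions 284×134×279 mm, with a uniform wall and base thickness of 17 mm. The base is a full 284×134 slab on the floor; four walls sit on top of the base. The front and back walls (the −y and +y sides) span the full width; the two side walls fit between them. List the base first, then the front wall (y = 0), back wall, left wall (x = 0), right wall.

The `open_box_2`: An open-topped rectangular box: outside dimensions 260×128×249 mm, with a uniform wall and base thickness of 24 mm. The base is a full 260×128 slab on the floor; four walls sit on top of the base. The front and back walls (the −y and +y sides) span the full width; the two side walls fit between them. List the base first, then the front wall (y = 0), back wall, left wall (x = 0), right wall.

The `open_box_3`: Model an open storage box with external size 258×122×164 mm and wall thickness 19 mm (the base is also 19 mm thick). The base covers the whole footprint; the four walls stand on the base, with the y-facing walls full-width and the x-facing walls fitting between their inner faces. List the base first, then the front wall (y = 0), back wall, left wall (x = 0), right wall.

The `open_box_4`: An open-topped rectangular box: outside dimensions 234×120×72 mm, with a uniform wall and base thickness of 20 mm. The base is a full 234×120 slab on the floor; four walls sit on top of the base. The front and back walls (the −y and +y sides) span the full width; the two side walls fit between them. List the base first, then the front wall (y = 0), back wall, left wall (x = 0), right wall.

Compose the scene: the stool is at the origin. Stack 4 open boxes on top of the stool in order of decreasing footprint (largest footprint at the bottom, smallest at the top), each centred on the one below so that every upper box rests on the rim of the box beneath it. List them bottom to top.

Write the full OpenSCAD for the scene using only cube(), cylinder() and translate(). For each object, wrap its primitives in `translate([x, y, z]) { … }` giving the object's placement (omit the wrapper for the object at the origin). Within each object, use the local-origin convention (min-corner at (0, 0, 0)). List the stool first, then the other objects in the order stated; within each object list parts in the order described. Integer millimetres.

translate([0, 0, 406]) cube([306, 250, 34]);
translate([19, 19, 0]) cylinder(h = 406, r = 19);
translate([287, 19, 0]) cylinder(h = 406, r = 19);
translate([19, 231, 0]) cylinder(h = 406, r = 19);
translate([287, 231, 0]) cylinder(h = 406, r = 19);
translate([11, 58, 440]) {
  cube([284, 134, 17]);
  translate([0, 0, 17]) cube([284, 17, 262]);
  translate([0, 117, 17]) cube([284, 17, 262]);
  translate([0, 17, 17]) cube([17, 100, 262]);
  translate([267, 17, 17]) cube([17, 100, 262]);
}
translate([23, 61, 719]) {
  cube([260, 128, 24]);
  translate([0, 0, 24]) cube([260, 24, 225]);
  translate([0, 104, 24]) cube([260, 24, 225]);
  translate([0, 24, 24]) cube([24, 80, 225]);
  translate([236, 24, 24]) cube([24, 80, 225]);
}
translate([24, 64, 968]) {
  cube([258, 122, 19]);
  translate([0, 0, 19]) cube([258, 19, 145]);
  translate([0, 103, 19]) cube([258, 19, 145]);
  translate([0, 19, 19]) cube([19, 84, 145]);
  translate([239, 19, 19]) cube([19, 84, 145]);
}
translate([36, 65, 1132]) {
  cube([234, 120, 20]);
  translate([0, 0, 20]) cube([234, 20, 52]);
  translate([0, 100, 20]) cube([234, 20, 52]);
  translate([0, 20, 20]) cube([20, 80, 52]);
  translate([214, 20, 20]) cube([20, 80, 52]);
}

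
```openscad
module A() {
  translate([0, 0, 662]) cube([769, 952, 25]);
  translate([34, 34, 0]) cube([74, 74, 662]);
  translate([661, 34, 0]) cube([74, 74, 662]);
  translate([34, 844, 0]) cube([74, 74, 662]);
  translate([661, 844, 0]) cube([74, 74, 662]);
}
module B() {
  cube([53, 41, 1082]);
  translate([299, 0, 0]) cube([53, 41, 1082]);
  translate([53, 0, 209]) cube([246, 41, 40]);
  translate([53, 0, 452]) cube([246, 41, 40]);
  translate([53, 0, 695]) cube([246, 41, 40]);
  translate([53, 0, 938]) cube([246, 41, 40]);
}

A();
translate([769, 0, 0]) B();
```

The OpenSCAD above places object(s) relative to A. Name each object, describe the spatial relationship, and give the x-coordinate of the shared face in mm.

A is a table. B is a ladder. The ladder is against the table's +x side, with their −y faces flush. The x-coordinate of the shared face is 769 mm.

The table's +x face and the ladder's −x face are both at x = 769 mm.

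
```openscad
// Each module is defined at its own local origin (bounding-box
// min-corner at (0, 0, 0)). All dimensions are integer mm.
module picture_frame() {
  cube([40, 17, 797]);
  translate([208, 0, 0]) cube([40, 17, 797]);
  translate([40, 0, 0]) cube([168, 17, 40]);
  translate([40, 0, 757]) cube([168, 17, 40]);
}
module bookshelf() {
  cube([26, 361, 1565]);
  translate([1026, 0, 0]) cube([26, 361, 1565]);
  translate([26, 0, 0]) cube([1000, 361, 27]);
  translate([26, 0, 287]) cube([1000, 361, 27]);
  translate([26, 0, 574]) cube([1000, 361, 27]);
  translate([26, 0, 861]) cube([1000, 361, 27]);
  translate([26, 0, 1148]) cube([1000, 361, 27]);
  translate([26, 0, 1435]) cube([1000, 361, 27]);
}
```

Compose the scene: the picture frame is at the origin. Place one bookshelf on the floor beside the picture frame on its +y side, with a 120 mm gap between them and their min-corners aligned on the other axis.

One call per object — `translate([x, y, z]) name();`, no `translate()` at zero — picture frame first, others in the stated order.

picture_frame();
translate([0, 137, 0]) bookshelf();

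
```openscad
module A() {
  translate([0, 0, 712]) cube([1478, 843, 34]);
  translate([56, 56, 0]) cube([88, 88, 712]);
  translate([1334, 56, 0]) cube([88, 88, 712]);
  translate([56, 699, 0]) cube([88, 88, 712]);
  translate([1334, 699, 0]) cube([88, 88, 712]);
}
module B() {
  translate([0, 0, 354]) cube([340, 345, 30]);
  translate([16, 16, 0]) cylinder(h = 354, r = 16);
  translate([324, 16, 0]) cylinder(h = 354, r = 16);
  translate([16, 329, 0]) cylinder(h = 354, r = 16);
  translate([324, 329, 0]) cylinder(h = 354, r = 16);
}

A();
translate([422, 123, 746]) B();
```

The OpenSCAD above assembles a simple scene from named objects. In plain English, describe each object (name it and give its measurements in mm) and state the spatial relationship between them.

A is a table with a 1478×843 mm rectangular top, 34 mm thick, top surface at z = 746 mm, supported by four 88×88 mm square legs, each inset 56 mm from the nearest pair of top edges, running from the floor.

B is a four-legged stool. The seat is a 340×345×30 mm slab whose top surface is at z = 384 mm; four round legs, each 32 mm in diameter, run from the floor (z = 0) to the underside of the seat, each leg's axis is inset half a diameter from the nearest pair of seat edges (so the leg's bounding box is flush with the corner).

The stool is on top of the table.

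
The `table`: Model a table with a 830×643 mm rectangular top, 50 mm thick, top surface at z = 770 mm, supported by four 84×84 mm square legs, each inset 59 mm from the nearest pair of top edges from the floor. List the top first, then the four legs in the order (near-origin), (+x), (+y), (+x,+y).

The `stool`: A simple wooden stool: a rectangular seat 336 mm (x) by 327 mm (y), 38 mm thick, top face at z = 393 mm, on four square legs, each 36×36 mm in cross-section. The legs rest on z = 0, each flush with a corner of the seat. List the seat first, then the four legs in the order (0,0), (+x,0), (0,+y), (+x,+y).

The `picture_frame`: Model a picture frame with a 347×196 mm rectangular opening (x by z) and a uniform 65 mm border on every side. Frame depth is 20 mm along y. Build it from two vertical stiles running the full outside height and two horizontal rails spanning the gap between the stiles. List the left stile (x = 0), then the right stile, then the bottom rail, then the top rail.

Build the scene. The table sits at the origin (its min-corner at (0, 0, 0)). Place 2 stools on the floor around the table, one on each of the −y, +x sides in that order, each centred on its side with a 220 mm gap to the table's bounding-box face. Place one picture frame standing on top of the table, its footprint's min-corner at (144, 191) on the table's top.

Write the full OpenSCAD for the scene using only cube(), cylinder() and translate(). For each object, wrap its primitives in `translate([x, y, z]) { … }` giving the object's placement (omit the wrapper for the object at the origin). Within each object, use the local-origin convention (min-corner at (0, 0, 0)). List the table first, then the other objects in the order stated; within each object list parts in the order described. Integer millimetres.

translate([0, 0, 720]) cube([830, 643, 50]);
translate([59, 59, 0]) cube([84, 84, 720]);
translate([687, 59, 0]) cube([84, 84, 720]);
translate([59, 500, 0]) cube([84, 84, 720]);
translate([687, 500, 0]) cube([84, 84, 720]);
translate([247, -547, 0]) {
  translate([0, 0, 355]) cube([336, 327, 38]);
  cube([36, 36, 355]);
  translate([300, 0, 0]) cube([36, 36, 355]);
  translate([0, 291, 0]) cube([36, 36, 355]);
  translate([300, 291, 0]) cube([36, 36, 355]);
}
translate([1050, 158, 0]) {
  translate([0, 0, 355]) cube([336, 327, 38]);
  cube([36, 36, 355]);
  translate([300, 0, 0]) cube([36, 36, 355]);
  translate([0, 291, 0]) cube([36, 36, 355]);
  translate([300, 291, 0]) cube([36, 36, 355]);
}
translate([144, 191, 770]) {
  cube([65, 20, 326]);
  translate([412, 0, 0]) cube([65, 20, 326]);
  translate([65, 0, 0]) cube([347, 20, 65]);
  translate([65, 0, 261]) cube([347, 20, 65]);
}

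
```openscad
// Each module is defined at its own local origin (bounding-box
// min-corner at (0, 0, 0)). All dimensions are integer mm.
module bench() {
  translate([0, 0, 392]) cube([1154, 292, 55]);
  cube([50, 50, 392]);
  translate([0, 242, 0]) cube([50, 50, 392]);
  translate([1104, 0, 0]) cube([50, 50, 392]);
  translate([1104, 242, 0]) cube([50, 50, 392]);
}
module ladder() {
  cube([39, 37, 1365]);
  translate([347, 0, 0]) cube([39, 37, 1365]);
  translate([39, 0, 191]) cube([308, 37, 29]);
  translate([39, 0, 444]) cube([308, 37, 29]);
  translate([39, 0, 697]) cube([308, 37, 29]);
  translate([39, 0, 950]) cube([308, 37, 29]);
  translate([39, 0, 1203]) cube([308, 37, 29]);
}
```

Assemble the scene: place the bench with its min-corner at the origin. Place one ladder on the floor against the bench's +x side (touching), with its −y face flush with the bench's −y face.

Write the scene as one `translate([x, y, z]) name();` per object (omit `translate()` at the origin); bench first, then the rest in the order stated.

bench();
translate([1154, 0, 0]) ladder();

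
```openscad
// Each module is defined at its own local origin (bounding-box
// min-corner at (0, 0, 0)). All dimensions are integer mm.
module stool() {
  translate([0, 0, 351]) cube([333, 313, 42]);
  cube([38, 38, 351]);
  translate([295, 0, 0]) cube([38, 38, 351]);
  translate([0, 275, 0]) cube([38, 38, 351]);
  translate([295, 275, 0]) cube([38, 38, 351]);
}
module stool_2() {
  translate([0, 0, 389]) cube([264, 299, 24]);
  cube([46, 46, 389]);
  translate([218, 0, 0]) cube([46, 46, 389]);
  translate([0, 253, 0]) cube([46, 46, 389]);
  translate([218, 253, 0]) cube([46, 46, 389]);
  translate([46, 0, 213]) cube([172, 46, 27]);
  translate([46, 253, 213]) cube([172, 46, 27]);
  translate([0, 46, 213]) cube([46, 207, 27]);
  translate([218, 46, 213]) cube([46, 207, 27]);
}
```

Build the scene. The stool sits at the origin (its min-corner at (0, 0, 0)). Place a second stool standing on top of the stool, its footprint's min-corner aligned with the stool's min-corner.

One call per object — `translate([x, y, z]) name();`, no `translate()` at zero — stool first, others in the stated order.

stool();
translate([0, 0, 393]) stool_2();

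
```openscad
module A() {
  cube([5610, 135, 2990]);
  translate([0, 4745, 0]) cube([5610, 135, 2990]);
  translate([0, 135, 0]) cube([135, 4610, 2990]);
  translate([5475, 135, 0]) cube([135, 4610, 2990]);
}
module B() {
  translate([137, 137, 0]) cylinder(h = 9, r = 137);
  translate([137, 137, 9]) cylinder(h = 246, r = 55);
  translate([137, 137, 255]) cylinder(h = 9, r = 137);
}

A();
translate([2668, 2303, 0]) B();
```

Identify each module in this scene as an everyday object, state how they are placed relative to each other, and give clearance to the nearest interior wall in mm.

Clearances: x = 2533, y = 2168; minimum 2168 mm.

A is a house frame. B is a spool. The spool sits inside the house frame, centred. The clearance to the nearest interior wall is 2168 mm.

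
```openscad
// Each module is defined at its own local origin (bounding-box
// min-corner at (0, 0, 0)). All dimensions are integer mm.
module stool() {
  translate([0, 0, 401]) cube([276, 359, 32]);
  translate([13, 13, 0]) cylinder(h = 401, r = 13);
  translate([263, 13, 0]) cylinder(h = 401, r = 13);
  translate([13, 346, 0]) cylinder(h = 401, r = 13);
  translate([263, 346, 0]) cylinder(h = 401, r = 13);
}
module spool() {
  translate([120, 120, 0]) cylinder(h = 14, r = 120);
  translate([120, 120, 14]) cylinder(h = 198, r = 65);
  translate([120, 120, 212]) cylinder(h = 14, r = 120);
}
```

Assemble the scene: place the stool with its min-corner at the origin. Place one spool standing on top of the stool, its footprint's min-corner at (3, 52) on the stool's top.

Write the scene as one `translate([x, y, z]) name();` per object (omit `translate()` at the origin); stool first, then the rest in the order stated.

stool();
translate([3, 52, 433]) spool();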